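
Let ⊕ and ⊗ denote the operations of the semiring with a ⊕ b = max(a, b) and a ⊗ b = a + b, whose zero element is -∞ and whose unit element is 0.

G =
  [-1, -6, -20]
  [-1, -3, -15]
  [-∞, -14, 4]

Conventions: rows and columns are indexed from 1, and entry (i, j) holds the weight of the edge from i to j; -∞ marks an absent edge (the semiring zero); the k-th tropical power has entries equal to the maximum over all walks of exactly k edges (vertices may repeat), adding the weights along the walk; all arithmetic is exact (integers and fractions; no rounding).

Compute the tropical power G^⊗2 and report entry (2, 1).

G^⊗2:
  [-2, -7, -16]
  [-2, -6, -11]
  [-15, -10, 8]
Key observation: the optimum is the walk 2->1->1, with weight (-1) + (-1) = -2.
Optimal value attained by: walk 2->1->1.
Answer: (G^⊗2)[2][1] = -2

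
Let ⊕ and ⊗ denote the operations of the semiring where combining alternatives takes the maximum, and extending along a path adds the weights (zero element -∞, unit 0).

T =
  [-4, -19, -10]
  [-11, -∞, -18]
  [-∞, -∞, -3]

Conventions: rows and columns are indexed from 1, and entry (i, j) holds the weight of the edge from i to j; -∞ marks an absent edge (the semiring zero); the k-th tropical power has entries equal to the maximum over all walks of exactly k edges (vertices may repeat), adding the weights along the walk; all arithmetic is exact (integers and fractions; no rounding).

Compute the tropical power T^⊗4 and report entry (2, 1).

T^⊗2:
  [-8, -23, -13]
  [-15, -30, -21]
  [-∞, -∞, -6]
T^⊗3:
  [-12, -27, -16]
  [-19, -34, -24]
  [-∞, -∞, -9]
T^⊗4:
  [-16, -31, -19]
  [-23, -38, -27]
  [-∞, -∞, -12]
Key observation: the optimum is the walk 2->1->1->1->1, with weight (-11) + (-4) + (-4) + (-4) = -23.
Optimal value attained by: walk 2->1->1->1->1.
Answer: (T^⊗4)[2][1] = -23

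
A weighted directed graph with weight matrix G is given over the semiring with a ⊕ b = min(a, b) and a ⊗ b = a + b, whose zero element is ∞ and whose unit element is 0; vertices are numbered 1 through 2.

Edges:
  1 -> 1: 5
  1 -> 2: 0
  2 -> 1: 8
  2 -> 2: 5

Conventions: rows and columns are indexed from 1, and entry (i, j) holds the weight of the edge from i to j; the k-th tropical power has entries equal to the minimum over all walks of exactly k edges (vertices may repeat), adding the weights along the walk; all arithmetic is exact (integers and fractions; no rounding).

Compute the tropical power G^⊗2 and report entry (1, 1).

G^⊗2:
  [8, 5]
  [13, 8]
Key observation: the optimum is the walk 1->2->1, with weight 0 + 8 = 8.
Optimal value attained by: walk 1->2->1.
Answer: (G^⊗2)[1][1] = 8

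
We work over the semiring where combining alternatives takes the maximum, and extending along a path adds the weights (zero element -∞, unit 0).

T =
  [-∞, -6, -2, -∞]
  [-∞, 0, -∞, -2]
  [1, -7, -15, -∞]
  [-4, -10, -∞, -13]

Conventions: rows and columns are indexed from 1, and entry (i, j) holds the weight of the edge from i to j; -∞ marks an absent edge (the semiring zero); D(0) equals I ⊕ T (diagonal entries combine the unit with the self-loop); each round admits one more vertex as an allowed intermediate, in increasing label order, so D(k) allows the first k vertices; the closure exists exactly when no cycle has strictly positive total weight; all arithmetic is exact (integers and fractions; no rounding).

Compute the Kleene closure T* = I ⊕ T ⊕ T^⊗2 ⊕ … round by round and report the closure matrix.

D(0):
  [0, -6, -2, -∞]
  [-∞, 0, -∞, -2]
  [1, -7, 0, -∞]
  [-4, -10, -∞, 0]
D(1):
  [0, -6, -2, -∞]
  [-∞, 0, -∞, -2]
  [1, -5, 0, -∞]
  [-4, -10, -6, 0]
D(2):
  [0, -6, -2, -8]
  [-∞, 0, -∞, -2]
  [1, -5, 0, -7]
  [-4, -10, -6, 0]
D(3):
  [0, -6, -2, -8]
  [-∞, 0, -∞, -2]
  [1, -5, 0, -7]
  [-4, -10, -6, 0]
D(4):
  [0, -6, -2, -8]
  [-6, 0, -8, -2]
  [1, -5, 0, -7]
  [-4, -10, -6, 0]
Answer: T* = [[0, -6, -2, -8], [-6, 0, -8, -2], [1, -5, 0, -7], [-4, -10, -6, 0]]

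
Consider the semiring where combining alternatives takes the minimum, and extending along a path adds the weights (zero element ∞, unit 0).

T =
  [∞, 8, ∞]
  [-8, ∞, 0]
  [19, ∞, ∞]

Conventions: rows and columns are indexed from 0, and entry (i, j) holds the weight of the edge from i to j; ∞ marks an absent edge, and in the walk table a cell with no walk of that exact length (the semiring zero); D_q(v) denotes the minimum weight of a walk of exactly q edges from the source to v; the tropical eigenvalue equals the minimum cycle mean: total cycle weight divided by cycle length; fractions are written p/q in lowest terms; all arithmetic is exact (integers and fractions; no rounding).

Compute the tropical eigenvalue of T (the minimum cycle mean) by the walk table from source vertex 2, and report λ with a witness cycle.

q=0: [∞, ∞, 0]
q=1: [19, ∞, ∞]
q=2: [∞, 27, ∞]
q=3: [19, ∞, 27]
Optimal cycle mean attained by: cycle 0->1->0, total 8 + (-8), length 2.
Answer: λ = 0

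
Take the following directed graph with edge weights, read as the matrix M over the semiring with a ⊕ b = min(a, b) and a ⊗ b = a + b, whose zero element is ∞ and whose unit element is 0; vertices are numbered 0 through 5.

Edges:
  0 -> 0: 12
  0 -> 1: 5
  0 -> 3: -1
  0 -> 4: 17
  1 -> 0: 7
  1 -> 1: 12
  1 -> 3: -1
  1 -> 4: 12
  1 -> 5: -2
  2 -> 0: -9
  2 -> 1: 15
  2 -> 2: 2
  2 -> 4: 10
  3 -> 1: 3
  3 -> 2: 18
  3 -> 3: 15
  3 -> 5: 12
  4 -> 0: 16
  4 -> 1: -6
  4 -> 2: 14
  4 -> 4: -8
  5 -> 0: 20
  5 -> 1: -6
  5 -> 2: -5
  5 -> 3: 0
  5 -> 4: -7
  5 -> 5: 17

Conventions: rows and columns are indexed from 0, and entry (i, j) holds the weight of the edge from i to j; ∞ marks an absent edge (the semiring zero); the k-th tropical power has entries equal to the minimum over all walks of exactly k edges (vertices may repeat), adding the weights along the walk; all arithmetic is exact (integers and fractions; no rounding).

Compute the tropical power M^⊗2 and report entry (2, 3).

M^⊗2:
  [12, 2, 17, 4, 9, 3]
  [18, -8, -7, -2, -9, 10]
  [-7, -4, 4, -10, 2, 13]
  [9, 6, 7, 2, 5, 1]
  [1, -14, 6, -7, -16, -8]
  [-14, -13, -3, -7, -15, -8]
Key observation: the optimum is the walk 2->0->3, with weight (-9) + (-1) = -10.
Optimal value attained by: walk 2->0->3.
Answer: (M^⊗2)[2][3] = -10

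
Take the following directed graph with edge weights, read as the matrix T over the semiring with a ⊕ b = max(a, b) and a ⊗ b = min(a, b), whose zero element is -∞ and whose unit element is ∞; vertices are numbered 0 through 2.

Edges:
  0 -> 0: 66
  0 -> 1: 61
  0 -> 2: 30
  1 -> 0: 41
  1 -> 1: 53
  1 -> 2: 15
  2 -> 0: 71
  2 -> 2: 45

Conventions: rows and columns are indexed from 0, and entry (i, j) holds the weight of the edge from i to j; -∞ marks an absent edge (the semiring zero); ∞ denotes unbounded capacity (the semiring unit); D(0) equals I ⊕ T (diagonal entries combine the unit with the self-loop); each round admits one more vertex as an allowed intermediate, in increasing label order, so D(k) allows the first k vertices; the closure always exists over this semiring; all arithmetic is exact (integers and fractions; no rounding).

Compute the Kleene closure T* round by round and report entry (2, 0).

D(0):
  [∞, 61, 30]
  [41, ∞, 15]
  [71, -∞, ∞]
D(1):
  [∞, 61, 30]
  [41, ∞, 30]
  [71, 61, ∞]
D(2):
  [∞, 61, 30]
  [41, ∞, 30]
  [71, 61, ∞]
D(3):
  [∞, 61, 30]
  [41, ∞, 30]
  [71, 61, ∞]
Answer: T*[2][0] = 71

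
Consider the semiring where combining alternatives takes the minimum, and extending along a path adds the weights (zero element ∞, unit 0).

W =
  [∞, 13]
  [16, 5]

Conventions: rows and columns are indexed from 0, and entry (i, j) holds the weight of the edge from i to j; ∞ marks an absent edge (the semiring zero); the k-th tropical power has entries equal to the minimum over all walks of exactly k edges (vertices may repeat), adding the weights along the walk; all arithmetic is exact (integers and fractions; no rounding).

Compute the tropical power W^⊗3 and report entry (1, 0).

W^⊗2:
  [29, 18]
  [21, 10]
W^⊗3:
  [34, 23]
  [26, 15]
Key observation: the optimum is the walk 1->1->1->0, with weight 5 + 5 + 16 = 26.
Optimal value attained by: walk 1->1->1->0.
Answer: (W^⊗3)[1][0] = 26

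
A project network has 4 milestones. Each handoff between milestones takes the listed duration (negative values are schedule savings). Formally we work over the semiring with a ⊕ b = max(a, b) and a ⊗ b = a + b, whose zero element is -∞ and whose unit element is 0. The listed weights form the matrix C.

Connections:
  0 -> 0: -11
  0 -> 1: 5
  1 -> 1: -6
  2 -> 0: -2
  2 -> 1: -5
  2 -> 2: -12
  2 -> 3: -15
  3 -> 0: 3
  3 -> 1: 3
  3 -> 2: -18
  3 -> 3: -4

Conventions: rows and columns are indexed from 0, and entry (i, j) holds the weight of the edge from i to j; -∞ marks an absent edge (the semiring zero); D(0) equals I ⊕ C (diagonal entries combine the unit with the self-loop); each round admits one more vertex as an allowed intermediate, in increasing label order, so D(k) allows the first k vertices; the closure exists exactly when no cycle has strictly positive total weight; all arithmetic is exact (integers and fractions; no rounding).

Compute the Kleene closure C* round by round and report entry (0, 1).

D(0):
  [0, 5, -∞, -∞]
  [-∞, 0, -∞, -∞]
  [-2, -5, 0, -15]
  [3, 3, -18, 0]
D(1):
  [0, 5, -∞, -∞]
  [-∞, 0, -∞, -∞]
  [-2, 3, 0, -15]
  [3, 8, -18, 0]
D(2):
  [0, 5, -∞, -∞]
  [-∞, 0, -∞, -∞]
  [-2, 3, 0, -15]
  [3, 8, -18, 0]
D(3):
  [0, 5, -∞, -∞]
  [-∞, 0, -∞, -∞]
  [-2, 3, 0, -15]
  [3, 8, -18, 0]
D(4):
  [0, 5, -∞, -∞]
  [-∞, 0, -∞, -∞]
  [-2, 3, 0, -15]
  [3, 8, -18, 0]
Answer: C*[0][1] = 5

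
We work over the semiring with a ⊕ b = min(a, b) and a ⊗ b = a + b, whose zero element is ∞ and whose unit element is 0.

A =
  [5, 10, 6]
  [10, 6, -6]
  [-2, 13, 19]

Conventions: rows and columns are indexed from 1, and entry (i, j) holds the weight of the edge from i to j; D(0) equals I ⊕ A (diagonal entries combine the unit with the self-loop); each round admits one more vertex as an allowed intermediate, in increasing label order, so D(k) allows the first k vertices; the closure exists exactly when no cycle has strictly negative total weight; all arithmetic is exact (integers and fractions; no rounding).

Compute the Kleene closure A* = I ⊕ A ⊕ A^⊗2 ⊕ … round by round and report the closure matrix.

D(0):
  [0, 10, 6]
  [10, 0, -6]
  [-2, 13, 0]
D(1):
  [0, 10, 6]
  [10, 0, -6]
  [-2, 8, 0]
D(2):
  [0, 10, 4]
  [10, 0, -6]
  [-2, 8, 0]
D(3):
  [0, 10, 4]
  [-8, 0, -6]
  [-2, 8, 0]
Answer: A* = [[0, 10, 4], [-8, 0, -6], [-2, 8, 0]]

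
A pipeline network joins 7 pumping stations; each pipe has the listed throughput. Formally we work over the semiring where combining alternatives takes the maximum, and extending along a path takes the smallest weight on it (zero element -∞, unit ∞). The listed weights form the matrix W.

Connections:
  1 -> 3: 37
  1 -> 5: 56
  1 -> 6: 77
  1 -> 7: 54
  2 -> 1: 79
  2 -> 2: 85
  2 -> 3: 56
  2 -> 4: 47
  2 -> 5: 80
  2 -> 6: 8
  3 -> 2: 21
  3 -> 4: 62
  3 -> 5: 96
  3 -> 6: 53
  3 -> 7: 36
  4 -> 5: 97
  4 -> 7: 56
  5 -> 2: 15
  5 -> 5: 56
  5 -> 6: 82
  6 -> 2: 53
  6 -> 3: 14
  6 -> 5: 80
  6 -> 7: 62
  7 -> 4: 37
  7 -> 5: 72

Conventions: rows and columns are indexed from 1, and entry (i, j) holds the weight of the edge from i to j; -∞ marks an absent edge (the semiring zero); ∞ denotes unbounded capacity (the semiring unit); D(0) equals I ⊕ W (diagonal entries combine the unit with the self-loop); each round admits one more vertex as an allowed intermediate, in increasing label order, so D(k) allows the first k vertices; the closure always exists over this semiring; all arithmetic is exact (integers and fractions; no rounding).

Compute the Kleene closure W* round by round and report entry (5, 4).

D(0):
  [∞, -∞, 37, -∞, 56, 77, 54]
  [79, ∞, 56, 47, 80, 8, -∞]
  [-∞, 21, ∞, 62, 96, 53, 36]
  [-∞, -∞, -∞, ∞, 97, -∞, 56]
  [-∞, 15, -∞, -∞, ∞, 82, -∞]
  [-∞, 53, 14, -∞, 80, ∞, 62]
  [-∞, -∞, -∞, 37, 72, -∞, ∞]
D(1):
  [∞, -∞, 37, -∞, 56, 77, 54]
  [79, ∞, 56, 47, 80, 77, 54]
  [-∞, 21, ∞, 62, 96, 53, 36]
  [-∞, -∞, -∞, ∞, 97, -∞, 56]
  [-∞, 15, -∞, -∞, ∞, 82, -∞]
  [-∞, 53, 14, -∞, 80, ∞, 62]
  [-∞, -∞, -∞, 37, 72, -∞, ∞]
D(2):
  [∞, -∞, 37, -∞, 56, 77, 54]
  [79, ∞, 56, 47, 80, 77, 54]
  [21, 21, ∞, 62, 96, 53, 36]
  [-∞, -∞, -∞, ∞, 97, -∞, 56]
  [15, 15, 15, 15, ∞, 82, 15]
  [53, 53, 53, 47, 80, ∞, 62]
  [-∞, -∞, -∞, 37, 72, -∞, ∞]
D(3):
  [∞, 21, 37, 37, 56, 77, 54]
  [79, ∞, 56, 56, 80, 77, 54]
  [21, 21, ∞, 62, 96, 53, 36]
  [-∞, -∞, -∞, ∞, 97, -∞, 56]
  [15, 15, 15, 15, ∞, 82, 15]
  [53, 53, 53, 53, 80, ∞, 62]
  [-∞, -∞, -∞, 37, 72, -∞, ∞]
D(4):
  [∞, 21, 37, 37, 56, 77, 54]
  [79, ∞, 56, 56, 80, 77, 56]
  [21, 21, ∞, 62, 96, 53, 56]
  [-∞, -∞, -∞, ∞, 97, -∞, 56]
  [15, 15, 15, 15, ∞, 82, 15]
  [53, 53, 53, 53, 80, ∞, 62]
  [-∞, -∞, -∞, 37, 72, -∞, ∞]
D(5):
  [∞, 21, 37, 37, 56, 77, 54]
  [79, ∞, 56, 56, 80, 80, 56]
  [21, 21, ∞, 62, 96, 82, 56]
  [15, 15, 15, ∞, 97, 82, 56]
  [15, 15, 15, 15, ∞, 82, 15]
  [53, 53, 53, 53, 80, ∞, 62]
  [15, 15, 15, 37, 72, 72, ∞]
D(6):
  [∞, 53, 53, 53, 77, 77, 62]
  [79, ∞, 56, 56, 80, 80, 62]
  [53, 53, ∞, 62, 96, 82, 62]
  [53, 53, 53, ∞, 97, 82, 62]
  [53, 53, 53, 53, ∞, 82, 62]
  [53, 53, 53, 53, 80, ∞, 62]
  [53, 53, 53, 53, 72, 72, ∞]
D(7):
  [∞, 53, 53, 53, 77, 77, 62]
  [79, ∞, 56, 56, 80, 80, 62]
  [53, 53, ∞, 62, 96, 82, 62]
  [53, 53, 53, ∞, 97, 82, 62]
  [53, 53, 53, 53, ∞, 82, 62]
  [53, 53, 53, 53, 80, ∞, 62]
  [53, 53, 53, 53, 72, 72, ∞]
Answer: W*[5][4] = 53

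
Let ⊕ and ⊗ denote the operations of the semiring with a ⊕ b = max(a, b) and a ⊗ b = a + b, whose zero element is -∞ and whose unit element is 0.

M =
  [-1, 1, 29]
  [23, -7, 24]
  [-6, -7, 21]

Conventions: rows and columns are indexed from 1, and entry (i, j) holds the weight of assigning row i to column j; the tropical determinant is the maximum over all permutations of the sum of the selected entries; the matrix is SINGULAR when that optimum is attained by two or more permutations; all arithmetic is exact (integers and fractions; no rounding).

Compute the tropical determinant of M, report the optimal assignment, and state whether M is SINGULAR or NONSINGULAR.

σ = (1, 2, 3): (-1) + (-7) + 21 = 13
σ = (1, 3, 2): (-1) + 24 + (-7) = 16
σ = (2, 1, 3): 1 + 23 + 21 = 45
σ = (2, 3, 1): 1 + 24 + (-6) = 19
σ = (3, 1, 2): 29 + 23 + (-7) = 45
σ = (3, 2, 1): 29 + (-7) + (-6) = 16
Optimal value attained by: σ = (2, 1, 3).
Answer: det⊕(M) = 45; verdict: SINGULAR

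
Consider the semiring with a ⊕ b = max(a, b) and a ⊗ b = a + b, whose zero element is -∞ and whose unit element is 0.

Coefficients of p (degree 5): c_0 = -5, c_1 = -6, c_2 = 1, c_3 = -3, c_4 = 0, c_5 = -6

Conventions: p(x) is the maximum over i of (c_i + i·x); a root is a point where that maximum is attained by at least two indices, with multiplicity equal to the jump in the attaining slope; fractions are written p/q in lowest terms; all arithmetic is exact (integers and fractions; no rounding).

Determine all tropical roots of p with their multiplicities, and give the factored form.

hull edge (i=0, c=-5) to (i=2, c=1): slope 3, span 2
hull edge (i=2, c=1) to (i=4, c=0): slope -1/2, span 2
hull edge (i=4, c=0) to (i=5, c=-6): slope -6, span 1
Factored form: p(x) = -6 ⊗ (x ⊕ (-3)) ⊗ (x ⊕ (-3)) ⊗ (x ⊕ 1/2) ⊗ (x ⊕ 1/2) ⊗ (x ⊕ 6)
Answer: roots = -3 (mult 2), 1/2 (mult 2), 6 (mult 1)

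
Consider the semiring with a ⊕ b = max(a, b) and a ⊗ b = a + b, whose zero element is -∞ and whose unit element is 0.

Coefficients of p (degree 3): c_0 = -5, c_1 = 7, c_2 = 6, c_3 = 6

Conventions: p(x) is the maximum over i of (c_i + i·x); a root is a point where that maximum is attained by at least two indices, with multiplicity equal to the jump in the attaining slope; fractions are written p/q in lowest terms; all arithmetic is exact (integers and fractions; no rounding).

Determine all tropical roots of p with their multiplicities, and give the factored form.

hull edge (i=0, c=-5) to (i=1, c=7): slope 12, span 1
hull edge (i=1, c=7) to (i=3, c=6): slope -1/2, span 2
Factored form: p(x) = 6 ⊗ (x ⊕ (-12)) ⊗ (x ⊕ 1/2) ⊗ (x ⊕ 1/2)
Answer: roots = -12 (mult 1), 1/2 (mult 2)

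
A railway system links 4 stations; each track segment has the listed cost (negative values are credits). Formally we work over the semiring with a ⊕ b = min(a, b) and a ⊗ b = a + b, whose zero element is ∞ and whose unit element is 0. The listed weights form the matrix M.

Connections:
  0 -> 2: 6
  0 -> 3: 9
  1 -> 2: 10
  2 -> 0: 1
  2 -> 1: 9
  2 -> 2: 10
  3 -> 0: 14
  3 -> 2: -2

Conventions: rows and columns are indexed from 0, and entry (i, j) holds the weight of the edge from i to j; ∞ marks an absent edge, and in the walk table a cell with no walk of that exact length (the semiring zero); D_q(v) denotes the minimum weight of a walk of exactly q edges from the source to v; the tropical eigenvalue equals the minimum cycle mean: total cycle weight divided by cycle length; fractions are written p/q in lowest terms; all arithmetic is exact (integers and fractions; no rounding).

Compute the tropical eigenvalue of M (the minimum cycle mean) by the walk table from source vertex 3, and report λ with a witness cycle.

q=0: [∞, ∞, ∞, 0]
q=1: [14, ∞, -2, ∞]
q=2: [-1, 7, 8, 23]
q=3: [9, 17, 5, 8]
q=4: [6, 14, 6, 18]
Optimal cycle mean attained by: cycle 0->3->2->0, total 9 + (-2) + 1, length 3.
Answer: λ = 8/3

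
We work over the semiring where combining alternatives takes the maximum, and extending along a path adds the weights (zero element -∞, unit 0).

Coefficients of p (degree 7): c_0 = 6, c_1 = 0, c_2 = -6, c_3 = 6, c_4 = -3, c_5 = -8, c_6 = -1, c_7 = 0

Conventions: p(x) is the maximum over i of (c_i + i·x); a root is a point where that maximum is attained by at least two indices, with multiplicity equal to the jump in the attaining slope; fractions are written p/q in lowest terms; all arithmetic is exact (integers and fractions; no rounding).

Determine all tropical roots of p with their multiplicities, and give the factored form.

hull edge (i=0, c=6) to (i=3, c=6): slope 0, span 3
hull edge (i=3, c=6) to (i=7, c=0): slope -3/2, span 4
Factored form: p(x) = 0 ⊗ (x ⊕ 0) ⊗ (x ⊕ 0) ⊗ (x ⊕ 0) ⊗ (x ⊕ 3/2) ⊗ (x ⊕ 3/2) ⊗ (x ⊕ 3/2) ⊗ (x ⊕ 3/2)
Answer: roots = 0 (mult 3), 3/2 (mult 4)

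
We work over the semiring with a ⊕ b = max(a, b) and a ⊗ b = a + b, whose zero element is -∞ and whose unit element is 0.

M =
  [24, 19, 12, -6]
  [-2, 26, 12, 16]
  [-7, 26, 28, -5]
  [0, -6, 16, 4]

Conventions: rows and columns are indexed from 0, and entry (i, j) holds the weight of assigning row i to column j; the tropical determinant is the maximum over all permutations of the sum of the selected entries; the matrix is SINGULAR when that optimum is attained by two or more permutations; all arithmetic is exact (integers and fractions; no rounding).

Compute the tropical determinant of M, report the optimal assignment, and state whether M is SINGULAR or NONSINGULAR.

σ = (0, 1, 2, 3): 24 + 26 + 28 + 4 = 82
σ = (0, 1, 3, 2): 24 + 26 + (-5) + 16 = 61
σ = (0, 2, 1, 3): 24 + 12 + 26 + 4 = 66
σ = (0, 2, 3, 1): 24 + 12 + (-5) + (-6) = 25
σ = (0, 3, 1, 2): 24 + 16 + 26 + 16 = 82
σ = (0, 3, 2, 1): 24 + 16 + 28 + (-6) = 62
σ = (1, 0, 2, 3): 19 + (-2) + 28 + 4 = 49
σ = (1, 0, 3, 2): 19 + (-2) + (-5) + 16 = 28
σ = (1, 2, 0, 3): 19 + 12 + (-7) + 4 = 28
σ = (1, 2, 3, 0): 19 + 12 + (-5) + 0 = 26
σ = (1, 3, 0, 2): 19 + 16 + (-7) + 16 = 44
σ = (1, 3, 2, 0): 19 + 16 + 28 + 0 = 63
σ = (2, 0, 1, 3): 12 + (-2) + 26 + 4 = 40
σ = (2, 0, 3, 1): 12 + (-2) + (-5) + (-6) = -1
σ = (2, 1, 0, 3): 12 + 26 + (-7) + 4 = 35
σ = (2, 1, 3, 0): 12 + 26 + (-5) + 0 = 33
σ = (2, 3, 0, 1): 12 + 16 + (-7) + (-6) = 15
σ = (2, 3, 1, 0): 12 + 16 + 26 + 0 = 54
σ = (3, 0, 1, 2): (-6) + (-2) + 26 + 16 = 34
σ = (3, 0, 2, 1): (-6) + (-2) + 28 + (-6) = 14
σ = (3, 1, 0, 2): (-6) + 26 + (-7) + 16 = 29
σ = (3, 1, 2, 0): (-6) + 26 + 28 + 0 = 48
σ = (3, 2, 0, 1): (-6) + 12 + (-7) + (-6) = -7
σ = (3, 2, 1, 0): (-6) + 12 + 26 + 0 = 32
Optimal value attained by: σ = (0, 1, 2, 3).
Answer: det⊕(M) = 82; verdict: SINGULAR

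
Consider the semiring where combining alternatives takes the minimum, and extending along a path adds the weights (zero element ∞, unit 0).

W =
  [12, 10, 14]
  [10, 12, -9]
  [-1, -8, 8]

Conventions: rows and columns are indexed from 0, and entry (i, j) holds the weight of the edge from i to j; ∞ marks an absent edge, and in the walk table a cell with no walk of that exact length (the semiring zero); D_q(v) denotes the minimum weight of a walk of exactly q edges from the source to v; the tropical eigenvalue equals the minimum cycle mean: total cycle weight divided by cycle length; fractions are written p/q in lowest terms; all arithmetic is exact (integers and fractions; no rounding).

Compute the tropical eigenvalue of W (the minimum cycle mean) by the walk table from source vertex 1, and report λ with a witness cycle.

q=0: [∞, 0, ∞]
q=1: [10, 12, -9]
q=2: [-10, -17, -1]
q=3: [-7, -9, -26]
Optimal cycle mean attained by: cycle 1->2->1, total (-9) + (-8), length 2.
Answer: λ = -17/2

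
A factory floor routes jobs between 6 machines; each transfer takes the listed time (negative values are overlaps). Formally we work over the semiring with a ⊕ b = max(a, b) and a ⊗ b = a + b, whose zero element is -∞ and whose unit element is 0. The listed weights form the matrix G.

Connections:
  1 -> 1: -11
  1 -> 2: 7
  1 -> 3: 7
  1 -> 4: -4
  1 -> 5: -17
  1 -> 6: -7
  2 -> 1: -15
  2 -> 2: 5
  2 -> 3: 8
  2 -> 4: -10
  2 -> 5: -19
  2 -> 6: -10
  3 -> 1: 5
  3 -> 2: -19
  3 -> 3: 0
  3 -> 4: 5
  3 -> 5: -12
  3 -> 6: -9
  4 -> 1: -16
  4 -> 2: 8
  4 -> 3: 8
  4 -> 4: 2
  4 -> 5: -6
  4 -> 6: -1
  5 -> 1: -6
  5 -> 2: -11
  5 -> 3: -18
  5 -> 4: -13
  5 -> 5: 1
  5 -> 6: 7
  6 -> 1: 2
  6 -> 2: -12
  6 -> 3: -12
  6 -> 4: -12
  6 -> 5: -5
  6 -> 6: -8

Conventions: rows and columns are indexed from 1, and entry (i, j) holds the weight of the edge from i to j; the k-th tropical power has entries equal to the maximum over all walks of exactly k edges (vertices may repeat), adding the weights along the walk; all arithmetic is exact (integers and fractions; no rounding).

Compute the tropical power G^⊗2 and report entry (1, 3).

G^⊗2:
  [12, 12, 15, 12, -5, -2]
  [13, 10, 13, 13, -4, -1]
  [5, 13, 13, 7, -1, 4]
  [13, 13, 16, 13, -4, 1]
  [9, 1, 1, -5, 2, 8]
  [-6, 9, 9, -2, -4, 2]
Key observation: the optimum is the walk 1->2->3, with weight 7 + 8 = 15.
Optimal value attained by: walk 1->2->3.
Answer: (G^⊗2)[1][3] = 15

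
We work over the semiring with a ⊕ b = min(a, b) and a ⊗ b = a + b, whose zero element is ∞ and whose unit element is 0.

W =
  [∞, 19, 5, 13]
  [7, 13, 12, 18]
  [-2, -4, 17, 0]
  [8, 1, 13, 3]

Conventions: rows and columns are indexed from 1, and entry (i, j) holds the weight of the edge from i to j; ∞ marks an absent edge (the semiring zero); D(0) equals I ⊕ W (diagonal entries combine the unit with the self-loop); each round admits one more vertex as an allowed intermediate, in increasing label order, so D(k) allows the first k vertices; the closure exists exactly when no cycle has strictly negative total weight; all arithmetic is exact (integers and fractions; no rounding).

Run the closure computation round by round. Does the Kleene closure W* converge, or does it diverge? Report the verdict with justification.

D(0):
  [0, 19, 5, 13]
  [7, 0, 12, 18]
  [-2, -4, 0, 0]
  [8, 1, 13, 0]
D(1):
  [0, 19, 5, 13]
  [7, 0, 12, 18]
  [-2, -4, 0, 0]
  [8, 1, 13, 0]
D(2):
  [0, 19, 5, 13]
  [7, 0, 12, 18]
  [-2, -4, 0, 0]
  [8, 1, 13, 0]
D(3):
  [0, 1, 5, 5]
  [7, 0, 12, 12]
  [-2, -4, 0, 0]
  [8, 1, 13, 0]
D(4):
  [0, 1, 5, 5]
  [7, 0, 12, 12]
  [-2, -4, 0, 0]
  [8, 1, 13, 0]
Key observation: every diagonal entry stays at the unit through all rounds, so no improving cycle exists.
Answer: CONVERGES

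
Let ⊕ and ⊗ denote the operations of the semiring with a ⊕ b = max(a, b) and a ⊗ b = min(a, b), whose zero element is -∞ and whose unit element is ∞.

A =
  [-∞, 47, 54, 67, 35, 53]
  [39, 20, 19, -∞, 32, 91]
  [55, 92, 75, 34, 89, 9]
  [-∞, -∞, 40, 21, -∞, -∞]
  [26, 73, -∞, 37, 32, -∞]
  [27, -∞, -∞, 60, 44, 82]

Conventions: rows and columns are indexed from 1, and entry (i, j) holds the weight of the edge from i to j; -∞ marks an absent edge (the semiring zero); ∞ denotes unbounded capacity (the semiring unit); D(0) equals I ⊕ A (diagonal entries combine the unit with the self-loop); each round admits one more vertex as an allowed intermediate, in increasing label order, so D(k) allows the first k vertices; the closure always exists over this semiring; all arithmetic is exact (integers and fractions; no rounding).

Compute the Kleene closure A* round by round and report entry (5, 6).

D(0):
  [∞, 47, 54, 67, 35, 53]
  [39, ∞, 19, -∞, 32, 91]
  [55, 92, ∞, 34, 89, 9]
  [-∞, -∞, 40, ∞, -∞, -∞]
  [26, 73, -∞, 37, ∞, -∞]
  [27, -∞, -∞, 60, 44, ∞]
D(1):
  [∞, 47, 54, 67, 35, 53]
  [39, ∞, 39, 39, 35, 91]
  [55, 92, ∞, 55, 89, 53]
  [-∞, -∞, 40, ∞, -∞, -∞]
  [26, 73, 26, 37, ∞, 26]
  [27, 27, 27, 60, 44, ∞]
D(2):
  [∞, 47, 54, 67, 35, 53]
  [39, ∞, 39, 39, 35, 91]
  [55, 92, ∞, 55, 89, 91]
  [-∞, -∞, 40, ∞, -∞, -∞]
  [39, 73, 39, 39, ∞, 73]
  [27, 27, 27, 60, 44, ∞]
D(3):
  [∞, 54, 54, 67, 54, 54]
  [39, ∞, 39, 39, 39, 91]
  [55, 92, ∞, 55, 89, 91]
  [40, 40, 40, ∞, 40, 40]
  [39, 73, 39, 39, ∞, 73]
  [27, 27, 27, 60, 44, ∞]
D(4):
  [∞, 54, 54, 67, 54, 54]
  [39, ∞, 39, 39, 39, 91]
  [55, 92, ∞, 55, 89, 91]
  [40, 40, 40, ∞, 40, 40]
  [39, 73, 39, 39, ∞, 73]
  [40, 40, 40, 60, 44, ∞]
D(5):
  [∞, 54, 54, 67, 54, 54]
  [39, ∞, 39, 39, 39, 91]
  [55, 92, ∞, 55, 89, 91]
  [40, 40, 40, ∞, 40, 40]
  [39, 73, 39, 39, ∞, 73]
  [40, 44, 40, 60, 44, ∞]
D(6):
  [∞, 54, 54, 67, 54, 54]
  [40, ∞, 40, 60, 44, 91]
  [55, 92, ∞, 60, 89, 91]
  [40, 40, 40, ∞, 40, 40]
  [40, 73, 40, 60, ∞, 73]
  [40, 44, 40, 60, 44, ∞]
Answer: A*[5][6] = 73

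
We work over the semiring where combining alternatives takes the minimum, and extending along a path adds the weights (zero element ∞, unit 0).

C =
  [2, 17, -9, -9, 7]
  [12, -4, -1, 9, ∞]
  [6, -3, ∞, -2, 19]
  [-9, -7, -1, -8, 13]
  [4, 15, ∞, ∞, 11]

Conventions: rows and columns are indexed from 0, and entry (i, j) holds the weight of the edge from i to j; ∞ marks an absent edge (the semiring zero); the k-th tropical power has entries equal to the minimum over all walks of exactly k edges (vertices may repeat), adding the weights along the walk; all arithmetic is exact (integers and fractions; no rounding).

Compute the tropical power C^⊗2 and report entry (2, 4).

C^⊗2:
  [-18, -16, -10, -17, 4]
  [0, -8, -5, -3, 18]
  [-11, -9, -4, -10, 11]
  [-17, -15, -18, -18, -2]
  [6, 11, -5, -5, 11]
Key observation: the optimum is the walk 2->3->4, with weight (-2) + 13 = 11.
Optimal value attained by: walk 2->3->4.
Answer: (C^⊗2)[2][4] = 11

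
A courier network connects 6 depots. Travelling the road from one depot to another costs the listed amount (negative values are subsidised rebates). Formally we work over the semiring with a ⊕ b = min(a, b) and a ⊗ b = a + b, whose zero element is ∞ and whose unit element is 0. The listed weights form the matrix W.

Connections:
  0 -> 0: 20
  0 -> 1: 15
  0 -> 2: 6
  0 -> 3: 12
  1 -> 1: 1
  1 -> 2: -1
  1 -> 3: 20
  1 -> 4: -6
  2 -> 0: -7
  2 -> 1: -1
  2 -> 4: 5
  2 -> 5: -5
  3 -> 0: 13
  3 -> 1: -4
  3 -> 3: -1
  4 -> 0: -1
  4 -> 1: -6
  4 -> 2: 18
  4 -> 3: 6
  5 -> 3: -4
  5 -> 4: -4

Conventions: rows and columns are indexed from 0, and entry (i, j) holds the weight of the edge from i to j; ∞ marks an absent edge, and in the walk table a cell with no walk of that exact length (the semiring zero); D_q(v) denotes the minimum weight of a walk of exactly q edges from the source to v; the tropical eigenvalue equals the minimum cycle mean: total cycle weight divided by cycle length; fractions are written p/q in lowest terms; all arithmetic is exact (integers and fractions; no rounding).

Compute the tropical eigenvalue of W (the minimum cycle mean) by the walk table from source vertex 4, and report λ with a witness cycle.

q=0: [∞, ∞, ∞, ∞, 0, ∞]
q=1: [-1, -6, 18, 6, ∞, ∞]
q=2: [11, -5, -7, 5, -12, 13]
q=3: [-14, -18, -6, -6, -11, -12]
q=4: [-13, -17, -19, -16, -24, -11]
q=5: [-26, -30, -18, -18, -23, -24]
q=6: [-25, -29, -31, -28, -36, -23]
Optimal cycle mean attained by: cycle 1->4->1, total (-6) + (-6), length 2.
Answer: λ = -6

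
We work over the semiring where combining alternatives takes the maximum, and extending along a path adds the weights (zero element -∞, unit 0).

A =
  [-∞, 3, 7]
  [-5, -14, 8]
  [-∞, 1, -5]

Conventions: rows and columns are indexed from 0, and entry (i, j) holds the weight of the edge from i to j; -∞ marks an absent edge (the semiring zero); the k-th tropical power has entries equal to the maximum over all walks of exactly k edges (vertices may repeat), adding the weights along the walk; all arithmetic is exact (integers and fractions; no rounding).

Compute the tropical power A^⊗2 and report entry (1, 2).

A^⊗2:
  [-2, 8, 11]
  [-19, 9, 3]
  [-4, -4, 9]
Key observation: the optimum is the walk 1->2->2, with weight 8 + (-5) = 3.
Optimal value attained by: walk 1->2->2.
Answer: (A^⊗2)[1][2] = 3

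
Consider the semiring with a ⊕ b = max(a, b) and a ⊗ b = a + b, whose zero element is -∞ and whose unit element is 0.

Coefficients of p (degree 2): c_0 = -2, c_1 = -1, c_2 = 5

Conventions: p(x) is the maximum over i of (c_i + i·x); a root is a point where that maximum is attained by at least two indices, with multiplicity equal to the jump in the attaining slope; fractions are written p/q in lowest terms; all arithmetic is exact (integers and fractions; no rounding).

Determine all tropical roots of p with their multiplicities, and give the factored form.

hull edge (i=0, c=-2) to (i=2, c=5): slope 7/2, span 2
Factored form: p(x) = 5 ⊗ (x ⊕ (-7/2)) ⊗ (x ⊕ (-7/2))
Answer: roots = -7/2 (mult 2)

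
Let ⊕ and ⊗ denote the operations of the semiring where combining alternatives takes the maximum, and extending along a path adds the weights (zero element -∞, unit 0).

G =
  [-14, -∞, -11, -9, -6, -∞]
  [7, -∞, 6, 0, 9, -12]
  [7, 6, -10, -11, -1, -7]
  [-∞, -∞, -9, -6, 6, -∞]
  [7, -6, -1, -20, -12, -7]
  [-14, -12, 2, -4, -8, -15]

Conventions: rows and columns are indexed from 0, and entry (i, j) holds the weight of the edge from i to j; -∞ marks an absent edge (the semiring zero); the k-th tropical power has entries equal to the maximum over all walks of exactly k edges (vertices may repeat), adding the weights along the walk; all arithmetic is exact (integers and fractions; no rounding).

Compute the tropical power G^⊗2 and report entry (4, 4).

G^⊗2:
  [1, -5, -7, -15, -3, -13]
  [16, 12, 8, -2, 6, 2]
  [13, -4, 12, 6, 15, -6]
  [13, 0, 5, -12, 0, -1]
  [6, 5, 0, -2, 3, -8]
  [9, 8, -6, -9, 2, -5]
Key observation: the optimum is the walk 4->1->4, with weight (-6) + 9 = 3.
Optimal value attained by: walk 4->1->4.
Answer: (G^⊗2)[4][4] = 3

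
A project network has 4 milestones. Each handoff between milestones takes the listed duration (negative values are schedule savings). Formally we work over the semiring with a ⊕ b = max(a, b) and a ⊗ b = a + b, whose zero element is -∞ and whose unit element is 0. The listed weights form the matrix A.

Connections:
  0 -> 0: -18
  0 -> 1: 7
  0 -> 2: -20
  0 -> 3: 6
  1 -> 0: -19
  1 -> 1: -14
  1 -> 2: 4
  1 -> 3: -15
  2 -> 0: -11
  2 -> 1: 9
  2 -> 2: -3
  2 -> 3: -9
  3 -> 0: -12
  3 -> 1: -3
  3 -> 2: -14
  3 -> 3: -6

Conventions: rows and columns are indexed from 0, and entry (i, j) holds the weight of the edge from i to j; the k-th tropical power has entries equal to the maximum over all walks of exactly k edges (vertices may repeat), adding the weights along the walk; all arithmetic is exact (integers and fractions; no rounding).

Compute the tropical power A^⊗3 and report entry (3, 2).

A^⊗2:
  [-6, 3, 11, 0]
  [-7, 13, 1, -5]
  [-10, 6, 13, -5]
  [-18, -5, 1, -6]
A^⊗3:
  [0, 20, 8, 2]
  [-6, 10, 17, -1]
  [2, 22, 10, 4]
  [-10, 10, -1, -8]
Key observation: the optimum is the walk 3->0->1->2, with weight (-12) + 7 + 4 = -1.
Optimal value attained by: walk 3->0->1->2.
Answer: (A^⊗3)[3][2] = -1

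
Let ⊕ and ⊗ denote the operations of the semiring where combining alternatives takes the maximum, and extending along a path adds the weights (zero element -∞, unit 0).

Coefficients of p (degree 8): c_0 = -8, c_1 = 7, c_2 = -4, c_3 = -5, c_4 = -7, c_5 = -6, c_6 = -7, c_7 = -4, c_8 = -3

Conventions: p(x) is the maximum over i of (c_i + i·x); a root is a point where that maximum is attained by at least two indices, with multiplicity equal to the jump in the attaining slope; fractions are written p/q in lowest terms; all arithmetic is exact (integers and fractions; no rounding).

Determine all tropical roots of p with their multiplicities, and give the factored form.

hull edge (i=0, c=-8) to (i=1, c=7): slope 15, span 1
hull edge (i=1, c=7) to (i=8, c=-3): slope -10/7, span 7
Factored form: p(x) = -3 ⊗ (x ⊕ (-15)) ⊗ (x ⊕ 10/7) ⊗ (x ⊕ 10/7) ⊗ (x ⊕ 10/7) ⊗ (x ⊕ 10/7) ⊗ (x ⊕ 10/7) ⊗ (x ⊕ 10/7) ⊗ (x ⊕ 10/7)
Answer: roots = -15 (mult 1), 10/7 (mult 7)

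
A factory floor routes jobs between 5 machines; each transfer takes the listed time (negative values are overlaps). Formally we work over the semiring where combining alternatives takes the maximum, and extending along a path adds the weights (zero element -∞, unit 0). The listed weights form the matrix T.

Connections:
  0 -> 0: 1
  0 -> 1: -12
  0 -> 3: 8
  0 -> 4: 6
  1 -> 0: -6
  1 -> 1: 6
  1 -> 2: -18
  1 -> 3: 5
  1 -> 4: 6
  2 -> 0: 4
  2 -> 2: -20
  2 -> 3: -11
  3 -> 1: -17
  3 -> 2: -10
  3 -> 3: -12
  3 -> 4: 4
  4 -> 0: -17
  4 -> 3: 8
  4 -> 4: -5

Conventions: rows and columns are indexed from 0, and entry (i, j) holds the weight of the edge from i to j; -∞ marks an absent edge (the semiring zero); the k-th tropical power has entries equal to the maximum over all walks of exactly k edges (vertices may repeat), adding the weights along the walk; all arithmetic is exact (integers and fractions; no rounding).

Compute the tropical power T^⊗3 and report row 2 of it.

T^⊗2:
  [2, -6, -2, 14, 12]
  [0, 12, -5, 14, 12]
  [5, -8, -21, 12, 10]
  [-6, -11, -22, 12, -1]
  [-16, -9, -2, 3, 12]
T^⊗3:
  [3, 0, 4, 20, 18]
  [6, 18, 4, 20, 18]
  [6, -2, 2, 18, 16]
  [-5, -5, 2, 7, 16]
  [2, -3, -7, 20, 7]
Answer: row 2 of T^⊗3 = [6, -2, 2, 18, 16]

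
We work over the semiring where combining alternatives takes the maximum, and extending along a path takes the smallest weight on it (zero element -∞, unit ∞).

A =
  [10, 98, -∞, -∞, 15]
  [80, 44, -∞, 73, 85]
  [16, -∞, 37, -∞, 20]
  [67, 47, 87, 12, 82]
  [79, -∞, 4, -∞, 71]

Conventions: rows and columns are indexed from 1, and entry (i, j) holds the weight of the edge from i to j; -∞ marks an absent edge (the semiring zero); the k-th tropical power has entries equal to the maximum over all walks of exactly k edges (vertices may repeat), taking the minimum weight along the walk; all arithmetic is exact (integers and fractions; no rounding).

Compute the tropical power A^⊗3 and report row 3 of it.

A^⊗2:
  [80, 44, 4, 73, 85]
  [79, 80, 73, 44, 73]
  [20, 16, 37, -∞, 20]
  [79, 67, 37, 47, 71]
  [71, 79, 4, -∞, 71]
A^⊗3:
  [79, 80, 73, 44, 73]
  [80, 79, 44, 73, 80]
  [20, 20, 37, 16, 20]
  [71, 79, 47, 67, 71]
  [79, 71, 4, 73, 79]
Answer: row 3 of A^⊗3 = [20, 20, 37, 16, 20]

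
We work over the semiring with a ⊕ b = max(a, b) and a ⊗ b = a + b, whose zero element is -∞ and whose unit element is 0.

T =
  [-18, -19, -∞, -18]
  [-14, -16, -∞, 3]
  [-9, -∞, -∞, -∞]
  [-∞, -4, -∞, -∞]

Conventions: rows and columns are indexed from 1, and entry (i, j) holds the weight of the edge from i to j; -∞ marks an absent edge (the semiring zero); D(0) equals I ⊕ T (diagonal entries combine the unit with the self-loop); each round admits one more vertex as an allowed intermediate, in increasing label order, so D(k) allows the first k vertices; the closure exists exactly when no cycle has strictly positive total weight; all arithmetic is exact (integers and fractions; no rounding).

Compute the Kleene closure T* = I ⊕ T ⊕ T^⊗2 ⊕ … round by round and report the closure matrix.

D(0):
  [0, -19, -∞, -18]
  [-14, 0, -∞, 3]
  [-9, -∞, 0, -∞]
  [-∞, -4, -∞, 0]
D(1):
  [0, -19, -∞, -18]
  [-14, 0, -∞, 3]
  [-9, -28, 0, -27]
  [-∞, -4, -∞, 0]
D(2):
  [0, -19, -∞, -16]
  [-14, 0, -∞, 3]
  [-9, -28, 0, -25]
  [-18, -4, -∞, 0]
D(3):
  [0, -19, -∞, -16]
  [-14, 0, -∞, 3]
  [-9, -28, 0, -25]
  [-18, -4, -∞, 0]
D(4):
  [0, -19, -∞, -16]
  [-14, 0, -∞, 3]
  [-9, -28, 0, -25]
  [-18, -4, -∞, 0]
Answer: T* = [[0, -19, -∞, -16], [-14, 0, -∞, 3], [-9, -28, 0, -25], [-18, -4, -∞, 0]]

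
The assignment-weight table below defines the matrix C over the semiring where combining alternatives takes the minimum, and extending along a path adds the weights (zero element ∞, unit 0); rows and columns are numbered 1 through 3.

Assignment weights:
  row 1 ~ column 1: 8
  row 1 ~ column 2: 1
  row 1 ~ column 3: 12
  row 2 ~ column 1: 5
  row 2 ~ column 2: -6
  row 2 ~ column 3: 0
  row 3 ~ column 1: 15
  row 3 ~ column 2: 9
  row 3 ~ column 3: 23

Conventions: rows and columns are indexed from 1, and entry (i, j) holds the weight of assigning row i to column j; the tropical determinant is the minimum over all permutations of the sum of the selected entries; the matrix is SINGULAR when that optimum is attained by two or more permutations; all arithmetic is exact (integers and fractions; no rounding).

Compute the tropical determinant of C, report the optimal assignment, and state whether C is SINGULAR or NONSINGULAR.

σ = (1, 2, 3): 8 + (-6) + 23 = 25
σ = (1, 3, 2): 8 + 0 + 9 = 17
σ = (2, 1, 3): 1 + 5 + 23 = 29
σ = (2, 3, 1): 1 + 0 + 15 = 16
σ = (3, 1, 2): 12 + 5 + 9 = 26
σ = (3, 2, 1): 12 + (-6) + 15 = 21
Optimal value attained by: σ = (2, 3, 1).
Answer: det⊕(C) = 16; verdict: NONSINGULAR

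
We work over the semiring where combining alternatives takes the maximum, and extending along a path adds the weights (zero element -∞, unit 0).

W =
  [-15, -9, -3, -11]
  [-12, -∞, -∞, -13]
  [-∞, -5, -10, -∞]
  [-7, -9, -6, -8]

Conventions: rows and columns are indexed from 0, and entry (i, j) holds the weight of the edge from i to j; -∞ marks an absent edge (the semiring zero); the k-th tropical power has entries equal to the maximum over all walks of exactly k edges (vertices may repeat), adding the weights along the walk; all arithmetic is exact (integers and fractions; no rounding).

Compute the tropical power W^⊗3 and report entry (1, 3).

W^⊗2:
  [-18, -8, -13, -19]
  [-20, -21, -15, -21]
  [-17, -15, -20, -18]
  [-15, -11, -10, -16]
W^⊗3:
  [-20, -18, -21, -21]
  [-28, -20, -23, -29]
  [-25, -25, -20, -26]
  [-23, -15, -18, -24]
Key observation: the optimum is the walk 1->3->3->3, with weight (-13) + (-8) + (-8) = -29.
Optimal value attained by: walk 1->3->3->3.
Answer: (W^⊗3)[1][3] = -29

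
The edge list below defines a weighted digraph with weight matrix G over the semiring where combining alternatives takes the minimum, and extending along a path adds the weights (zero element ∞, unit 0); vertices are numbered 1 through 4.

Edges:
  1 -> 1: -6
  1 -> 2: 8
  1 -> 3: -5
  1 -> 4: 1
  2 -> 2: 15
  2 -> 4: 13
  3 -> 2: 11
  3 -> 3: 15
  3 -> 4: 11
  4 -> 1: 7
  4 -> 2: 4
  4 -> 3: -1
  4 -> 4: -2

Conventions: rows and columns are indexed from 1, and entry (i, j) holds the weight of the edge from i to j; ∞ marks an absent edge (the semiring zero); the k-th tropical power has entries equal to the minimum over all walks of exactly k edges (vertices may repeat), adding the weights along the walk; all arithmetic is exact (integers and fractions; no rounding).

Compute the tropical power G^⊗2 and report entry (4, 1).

G^⊗2:
  [-12, 2, -11, -5]
  [20, 17, 12, 11]
  [18, 15, 10, 9]
  [1, 2, -3, -4]
Key observation: the optimum is the walk 4->1->1, with weight 7 + (-6) = 1.
Optimal value attained by: walk 4->1->1.
Answer: (G^⊗2)[4][1] = 1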